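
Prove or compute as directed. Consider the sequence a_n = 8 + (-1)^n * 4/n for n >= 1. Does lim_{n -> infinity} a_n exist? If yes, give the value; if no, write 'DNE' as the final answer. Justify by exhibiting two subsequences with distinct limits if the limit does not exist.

Examine the behaviour of a_n along subsequences.
Even-n subsequence a_{2k} = 8 + 4/(2k) -> 8. Odd-n subsequence a_{2k+1} = 8 - 4/(2k+1) -> 8. Both tend to 8, which suggests the limit is 8; verify directly.
|a_n - 8| = |(-1)^n * 4/n| = 4/n for every n >= 1.
Given epsilon > 0, choose a positive integer N > 4/epsilon. Then for all n >= N, |a_n - 8| = 4/n <= 4/N < epsilon.
So by the definition of the limit, lim a_n exists and equals 8.

8


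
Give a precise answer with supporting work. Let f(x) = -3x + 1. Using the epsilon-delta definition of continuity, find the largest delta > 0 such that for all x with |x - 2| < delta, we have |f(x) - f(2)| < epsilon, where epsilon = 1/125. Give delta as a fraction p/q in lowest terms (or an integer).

We compute f(2) = -3*(2) + 1 = -5.
|f(x) - f(2)| = |-3x + 1 - (-5)| = |-3(x - 2)| = 3|x - 2|.
We need 3|x - 2| < 1/125, i.e. |x - 2| < 1/125 / 3 = 1/375.
So any delta <= 1/375 works. Conversely, if delta > 1/375, then x = 2 + 1/375 satisfies |x - 2| = 1/375 < delta but |f(x) - f(2)| = 3 * 1/375 = 1/125, which is not < 1/125; so no larger delta works.
Hence the largest such delta is 1/375.

1/375


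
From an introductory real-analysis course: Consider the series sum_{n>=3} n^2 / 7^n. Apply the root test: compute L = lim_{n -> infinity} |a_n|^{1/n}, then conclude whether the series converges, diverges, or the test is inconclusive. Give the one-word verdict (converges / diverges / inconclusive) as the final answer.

Let a_n denote the general term. Form |a_n|^(1/n) and simplify:
|a_n|^(1/n) = n^(2/n)/7
Take the limit as n -> infinity: L = 1/7.
Since L = 1/7 < 1, the root test implies convergence.

converges


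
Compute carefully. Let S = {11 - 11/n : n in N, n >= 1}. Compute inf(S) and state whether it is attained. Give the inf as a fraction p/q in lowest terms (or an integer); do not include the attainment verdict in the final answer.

Analysis:
- Values: 0, 11/2, 22/3, 33/4, ... strictly increasing.
- Minimum is 0 (n=1); inf = 0 (attained).
- 11 - 11/n -> 11 from below; sup = 11, not attained.
Conclusion: inf(S) = 0, attained in S.

0


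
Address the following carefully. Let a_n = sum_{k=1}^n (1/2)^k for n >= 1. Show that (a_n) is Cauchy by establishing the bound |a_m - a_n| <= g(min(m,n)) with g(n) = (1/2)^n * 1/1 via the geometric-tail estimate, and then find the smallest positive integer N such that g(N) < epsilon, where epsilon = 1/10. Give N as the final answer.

For m > n >= 1: |a_m - a_n| = sum_{k=n+1}^m (1/2)^k < sum_{k=n+1}^infinity (1/2)^k = (1/2)^(n+1) / (1 - 1/2) = (1/2)^n * (1/2) * (2/1) = (1/2)^n * 1/1.
So g(n) = (1/2)^n / 1. Since g(n) -> 0, (a_n) is Cauchy.
Now solve g(N) < 1/10: (1/2)^N / 1 < 1/10 <=> 2^N > 1 / (1 * 1/10) = 10.
Check powers of 2: 2^3 = 8 <= 10, 2^4 = 16 > 10.
So the smallest such N is 4. Check: g(4) = 1/(1 * 16) = 1/16 < 1/10.

4


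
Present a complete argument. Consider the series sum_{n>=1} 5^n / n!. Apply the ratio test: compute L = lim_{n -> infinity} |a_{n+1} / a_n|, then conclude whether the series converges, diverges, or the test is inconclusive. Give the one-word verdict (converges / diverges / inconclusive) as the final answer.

Let a_n denote the general term. Form the ratio a_{n+1}/a_n and simplify:
a_{n+1}/a_n = 5/(n + 1)
Take the limit as n -> infinity: L = 0.
Since L = 0 < 1, the ratio test implies the series converges.

converges


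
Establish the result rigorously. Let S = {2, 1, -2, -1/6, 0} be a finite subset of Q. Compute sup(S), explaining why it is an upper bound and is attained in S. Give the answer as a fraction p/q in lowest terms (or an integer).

S is finite, so sup(S) = max(S).
Sorted decreasing:
2, 1, 0, -1/6, -2
The extremum is 2.
For every x in S, x <= 2. And 2 is in S, so it is attained.
Therefore sup(S) = 2.

2


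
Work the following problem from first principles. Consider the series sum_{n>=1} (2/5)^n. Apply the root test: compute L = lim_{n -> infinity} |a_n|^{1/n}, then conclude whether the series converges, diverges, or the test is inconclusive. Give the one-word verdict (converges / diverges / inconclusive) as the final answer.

Let a_n denote the general term. Form |a_n|^(1/n) and simplify:
|a_n|^(1/n) = 2/5
Take the limit as n -> infinity: L = 2/5.
Since L = 2/5 < 1, the root test implies convergence.

converges


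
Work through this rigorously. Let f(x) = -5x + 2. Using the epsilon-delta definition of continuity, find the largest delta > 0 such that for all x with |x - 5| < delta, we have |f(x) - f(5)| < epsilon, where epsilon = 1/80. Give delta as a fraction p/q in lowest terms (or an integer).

We compute f(5) = -5*(5) + 2 = -23.
|f(x) - f(5)| = |-5x + 2 - (-23)| = |-5(x - 5)| = 5|x - 5|.
We need 5|x - 5| < 1/80, i.e. |x - 5| < 1/80 / 5 = 1/400.
So any delta <= 1/400 works. Conversely, if delta > 1/400, then x = 5 + 1/400 satisfies |x - 5| = 1/400 < delta but |f(x) - f(5)| = 5 * 1/400 = 1/80, which is not < 1/80; so no larger delta works.
Hence the largest such delta is 1/400.

1/400


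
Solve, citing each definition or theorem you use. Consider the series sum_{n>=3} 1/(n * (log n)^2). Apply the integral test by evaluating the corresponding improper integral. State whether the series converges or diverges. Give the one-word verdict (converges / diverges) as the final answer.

Let f(x) = 1/(x*log(x)^2). Then f is positive, continuous, and decreasing on [3, infinity), so the integral test applies.
Compute the improper integral int_{3}^infinity f(x) dx:
  antiderivative F(x) = -1/log(x).
  F(x) -> 0 as x -> infinity.  int = 0 - F(3) = 1/log(3) < infinity. By the integral test, the series converges.

converges


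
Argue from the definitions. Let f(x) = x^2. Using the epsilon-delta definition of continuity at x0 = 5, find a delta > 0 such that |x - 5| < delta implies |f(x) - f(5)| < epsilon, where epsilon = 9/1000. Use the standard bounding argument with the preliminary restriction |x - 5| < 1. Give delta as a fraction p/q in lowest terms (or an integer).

Factor: |x^2 - (5)^2| = |x - 5| * |x + 5|.
Impose |x - 5| < 1 first. Then |x + 5| = |(x - 5) + 2*(5)| <= |x - 5| + 2*|5| < 1 + 10 = 11.
So |x^2 - (5)^2| < delta * 11.
We need delta * 11 <= 9/1000, i.e. delta <= 9/1000/11 = 9/11000.
Since 9/11000 < 1, this is tighter than 1; take delta = 9/11000.
So delta = 9/11000 works.

9/11000


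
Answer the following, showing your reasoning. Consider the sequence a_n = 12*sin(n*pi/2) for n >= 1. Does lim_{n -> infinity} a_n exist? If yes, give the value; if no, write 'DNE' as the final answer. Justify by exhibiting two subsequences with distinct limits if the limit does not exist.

Examine the behaviour of a_n along subsequences.
a_{4k+1} = 12*sin(pi/2 + 2k*pi) = 12 -> 12. a_{4k+3} = 12*sin(3pi/2 + 2k*pi) = -12 -> -12.
Since these two subsequential limits are 12 and -12, distinct, the full sequence cannot converge (a convergent sequence has all subsequences tending to the same limit). So lim a_n does not exist.

DNE


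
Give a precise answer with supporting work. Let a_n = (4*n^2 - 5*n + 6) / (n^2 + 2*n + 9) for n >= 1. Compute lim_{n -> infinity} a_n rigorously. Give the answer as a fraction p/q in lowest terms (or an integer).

Divide numerator and denominator by n^2, the highest power:
numerator / n^2 = 4 - 5/n + 6/n^2
denominator / n^2 = 1 + 2/n + 9/n^2
As n -> infinity, all terms of the form c/n^k (k >= 1) tend to 0.
So numerator / n^2 -> 4 and denominator / n^2 -> 1.
Therefore lim a_n = 4.

4


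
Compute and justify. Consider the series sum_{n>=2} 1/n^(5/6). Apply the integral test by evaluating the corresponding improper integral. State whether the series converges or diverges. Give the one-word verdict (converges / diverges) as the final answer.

Let f(x) = x^(-5/6). Then f is positive, continuous, and decreasing on [2, infinity), so the integral test applies.
Compute the improper integral int_{2}^infinity f(x) dx:
  antiderivative F(x) = 6*x^(1/6).
  As x -> infinity, F(x) -> infinity (since p = 5/6 < 1).
  So the integral diverges. By the integral test, the series diverges.

diverges


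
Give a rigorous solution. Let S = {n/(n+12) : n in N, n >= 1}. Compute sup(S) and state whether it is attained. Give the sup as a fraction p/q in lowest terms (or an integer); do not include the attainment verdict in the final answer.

Analysis:
- Values: 1/13, 1/7, 1/5, 1/4, ... strictly increasing.
- Minimum is 1/13 (n=1); inf = 1/13 (attained).
- n/(n+12) = 1 - 12/(n+12) -> 1 from below as n -> infinity, and never equals 1.
- So sup = 1 (not attained).
Conclusion: sup(S) = 1, not attained in S.

1


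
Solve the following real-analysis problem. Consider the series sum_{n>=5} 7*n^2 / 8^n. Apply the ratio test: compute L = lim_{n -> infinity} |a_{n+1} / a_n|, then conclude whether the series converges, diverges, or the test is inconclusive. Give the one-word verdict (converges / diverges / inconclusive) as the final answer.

Let a_n denote the general term. Form the ratio a_{n+1}/a_n and simplify:
a_{n+1}/a_n = (n + 1)^2/(8*n^2)
Take the limit as n -> infinity: L = 1/8.
Since L = 1/8 < 1, the ratio test implies the series converges.

converges


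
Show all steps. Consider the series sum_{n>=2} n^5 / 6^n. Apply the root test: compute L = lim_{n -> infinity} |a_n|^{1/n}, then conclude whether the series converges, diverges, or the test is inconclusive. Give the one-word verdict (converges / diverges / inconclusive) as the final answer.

Let a_n denote the general term. Form |a_n|^(1/n) and simplify:
|a_n|^(1/n) = n^(5/n)/6
Take the limit as n -> infinity: L = 1/6.
Since L = 1/6 < 1, the root test implies convergence.

converges


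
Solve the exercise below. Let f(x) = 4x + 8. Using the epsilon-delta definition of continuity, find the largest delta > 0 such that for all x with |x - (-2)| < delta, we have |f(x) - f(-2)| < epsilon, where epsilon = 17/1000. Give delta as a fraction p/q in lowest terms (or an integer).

We compute f(-2) = 4*(-2) + 8 = 0.
|f(x) - f(-2)| = |4x + 8 - (0)| = |4(x - (-2))| = 4|x - (-2)|.
We need 4|x - (-2)| < 17/1000, i.e. |x - (-2)| < 17/1000 / 4 = 17/4000.
So any delta <= 17/4000 works. Conversely, if delta > 17/4000, then x = -2 + 17/4000 satisfies |x - (-2)| = 17/4000 < delta but |f(x) - f(-2)| = 4 * 17/4000 = 17/1000, which is not < 17/1000; so no larger delta works.
Hence the largest such delta is 17/4000.

17/4000


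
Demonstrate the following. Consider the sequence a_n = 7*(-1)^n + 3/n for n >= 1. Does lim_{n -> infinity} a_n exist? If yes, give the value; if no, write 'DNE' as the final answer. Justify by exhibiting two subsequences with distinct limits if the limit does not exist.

Examine the behaviour of a_n along subsequences.
a_{2k} = 7 + 3/(2k) -> 7. a_{2k+1} = -7 + 3/(2k+1) -> -7.
Since these two subsequential limits are 7 and -7, distinct, the full sequence cannot converge (a convergent sequence has all subsequences tending to the same limit). So lim a_n does not exist.

DNE


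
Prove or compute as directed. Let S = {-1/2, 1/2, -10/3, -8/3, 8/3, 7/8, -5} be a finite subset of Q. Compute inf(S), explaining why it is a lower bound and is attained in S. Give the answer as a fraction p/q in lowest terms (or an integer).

S is finite, so inf(S) = min(S).
Sorted increasing:
-5, -10/3, -8/3, -1/2, 1/2, 7/8, 8/3
The extremum is -5.
For every x in S, x >= -5. And -5 is in S, so it is attained.
Therefore inf(S) = -5.

-5


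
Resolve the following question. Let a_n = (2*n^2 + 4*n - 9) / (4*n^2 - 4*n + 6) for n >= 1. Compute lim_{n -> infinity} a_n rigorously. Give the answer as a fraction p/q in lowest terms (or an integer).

Divide numerator and denominator by n^2, the highest power:
numerator / n^2 = 2 + 4/n - 9/n^2
denominator / n^2 = 4 - 4/n + 6/n^2
As n -> infinity, all terms of the form c/n^k (k >= 1) tend to 0.
So numerator / n^2 -> 2 and denominator / n^2 -> 4.
Therefore lim a_n = 1/2.

1/2


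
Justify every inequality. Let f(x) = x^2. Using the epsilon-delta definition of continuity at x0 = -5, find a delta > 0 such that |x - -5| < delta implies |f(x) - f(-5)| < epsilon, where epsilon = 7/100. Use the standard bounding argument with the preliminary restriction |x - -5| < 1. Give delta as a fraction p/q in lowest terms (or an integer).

Factor: |x^2 - (-5)^2| = |x - -5| * |x + -5|.
Impose |x - -5| < 1 first. Then |x + -5| = |(x - -5) + 2*(-5)| <= |x - -5| + 2*|-5| < 1 + 10 = 11.
So |x^2 - (-5)^2| < delta * 11.
We need delta * 11 <= 7/100, i.e. delta <= 7/100/11 = 7/1100.
Since 7/1100 < 1, this is tighter than 1; take delta = 7/1100.
So delta = 7/1100 works.

7/1100


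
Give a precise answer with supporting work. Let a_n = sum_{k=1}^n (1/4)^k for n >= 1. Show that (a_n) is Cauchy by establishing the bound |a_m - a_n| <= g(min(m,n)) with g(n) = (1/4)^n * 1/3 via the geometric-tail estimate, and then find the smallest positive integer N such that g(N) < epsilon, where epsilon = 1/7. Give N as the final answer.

For m > n >= 1: |a_m - a_n| = sum_{k=n+1}^m (1/4)^k < sum_{k=n+1}^infinity (1/4)^k = (1/4)^(n+1) / (1 - 1/4) = (1/4)^n * (1/4) * (4/3) = (1/4)^n * 1/3.
So g(n) = (1/4)^n / 3. Since g(n) -> 0, (a_n) is Cauchy.
Now solve g(N) < 1/7: (1/4)^N / 3 < 1/7 <=> 4^N > 1 / (3 * 1/7) = 7/3.
Check powers of 4: 4^0 = 1 <= 7/3, 4^1 = 4 > 7/3.
So the smallest such N is 1. Check: g(1) = 1/(3 * 4) = 1/12 < 1/7.

1


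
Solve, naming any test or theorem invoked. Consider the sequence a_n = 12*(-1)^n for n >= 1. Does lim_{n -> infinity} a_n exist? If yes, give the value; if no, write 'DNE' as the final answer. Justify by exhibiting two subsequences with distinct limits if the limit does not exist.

Examine the behaviour of a_n along subsequences.
Even-n subsequence a_{2k} = 12 -> 12. Odd-n subsequence a_{2k+1} = -12 -> -12.
Since these two subsequential limits are 12 and -12, distinct, the full sequence cannot converge (a convergent sequence has all subsequences tending to the same limit). So lim a_n does not exist.

DNE


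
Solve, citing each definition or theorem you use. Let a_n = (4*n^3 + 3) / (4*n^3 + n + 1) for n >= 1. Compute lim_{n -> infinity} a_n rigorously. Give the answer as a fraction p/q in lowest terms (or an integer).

Divide numerator and denominator by n^3, the highest power:
numerator / n^3 = 4 + 3/n^3
denominator / n^3 = 4 + n^(-2) + n^(-3)
As n -> infinity, all terms of the form c/n^k (k >= 1) tend to 0.
So numerator / n^3 -> 4 and denominator / n^3 -> 4.
Therefore lim a_n = 1.

1


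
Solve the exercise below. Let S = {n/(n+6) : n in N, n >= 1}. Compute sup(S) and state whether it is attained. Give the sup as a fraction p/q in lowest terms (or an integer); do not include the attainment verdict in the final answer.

Analysis:
- Values: 1/7, 1/4, 1/3, 2/5, ... strictly increasing.
- Minimum is 1/7 (n=1); inf = 1/7 (attained).
- n/(n+6) = 1 - 6/(n+6) -> 1 from below as n -> infinity, and never equals 1.
- So sup = 1 (not attained).
Conclusion: sup(S) = 1, not attained in S.

1


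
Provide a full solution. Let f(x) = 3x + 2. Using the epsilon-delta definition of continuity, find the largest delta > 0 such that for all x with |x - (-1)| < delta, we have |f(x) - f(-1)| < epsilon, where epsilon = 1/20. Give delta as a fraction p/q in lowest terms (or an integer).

We compute f(-1) = 3*(-1) + 2 = -1.
|f(x) - f(-1)| = |3x + 2 - (-1)| = |3(x - (-1))| = 3|x - (-1)|.
We need 3|x - (-1)| < 1/20, i.e. |x - (-1)| < 1/20 / 3 = 1/60.
So any delta <= 1/60 works. Conversely, if delta > 1/60, then x = -1 + 1/60 satisfies |x - (-1)| = 1/60 < delta but |f(x) - f(-1)| = 3 * 1/60 = 1/20, which is not < 1/20; so no larger delta works.
Hence the largest such delta is 1/60.

1/60


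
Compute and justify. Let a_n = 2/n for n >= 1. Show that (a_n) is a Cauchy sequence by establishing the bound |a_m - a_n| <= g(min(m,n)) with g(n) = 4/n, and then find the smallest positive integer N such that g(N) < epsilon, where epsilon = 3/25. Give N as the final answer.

For any m, n >= 1, by the triangle inequality:
|a_m - a_n| = |2/m - 2/n| <= 2*1/m + 2*1/n <= 4/min(m,n).
So g(n) = 4/n bounds the Cauchy difference. Since g(n) -> 0, (a_n) is Cauchy.
Now solve g(N) < 3/25: 4/N < 3/25 <=> N > 4 / (3/25) = 100/3.
The smallest integer strictly greater than 100/3 is N = 34.
Check: g(34) = 4/34 = 2/17 < 3/25; g(33) = 4/33 >= 3/25. So N = 34.

34


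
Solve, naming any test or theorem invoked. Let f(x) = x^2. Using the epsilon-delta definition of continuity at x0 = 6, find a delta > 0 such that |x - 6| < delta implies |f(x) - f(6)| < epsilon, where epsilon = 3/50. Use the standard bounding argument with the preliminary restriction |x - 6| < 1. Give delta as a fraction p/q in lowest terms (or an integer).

Factor: |x^2 - (6)^2| = |x - 6| * |x + 6|.
Impose |x - 6| < 1 first. Then |x + 6| = |(x - 6) + 2*(6)| <= |x - 6| + 2*|6| < 1 + 12 = 13.
So |x^2 - (6)^2| < delta * 13.
We need delta * 13 <= 3/50, i.e. delta <= 3/50/13 = 3/650.
Since 3/650 < 1, this is tighter than 1; take delta = 3/650.
So delta = 3/650 works.

3/650


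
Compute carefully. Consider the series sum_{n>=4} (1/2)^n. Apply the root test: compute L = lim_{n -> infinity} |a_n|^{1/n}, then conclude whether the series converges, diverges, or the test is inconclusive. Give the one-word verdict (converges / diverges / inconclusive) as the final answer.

Let a_n denote the general term. Form |a_n|^(1/n) and simplify:
|a_n|^(1/n) = 1/2
Take the limit as n -> infinity: L = 1/2.
Since L = 1/2 < 1, the root test implies convergence.

converges


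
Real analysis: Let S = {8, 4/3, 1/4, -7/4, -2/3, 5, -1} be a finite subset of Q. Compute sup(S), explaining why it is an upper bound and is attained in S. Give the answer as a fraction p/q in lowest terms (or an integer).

S is finite, so sup(S) = max(S).
Sorted decreasing:
8, 5, 4/3, 1/4, -2/3, -1, -7/4
The extremum is 8.
For every x in S, x <= 8. And 8 is in S, so it is attained.
Therefore sup(S) = 8.

8


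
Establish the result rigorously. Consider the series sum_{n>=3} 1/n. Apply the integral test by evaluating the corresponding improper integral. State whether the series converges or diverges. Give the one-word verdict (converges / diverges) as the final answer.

Let f(x) = 1/x. Then f is positive, continuous, and decreasing on [3, infinity), so the integral test applies.
Compute the improper integral int_{3}^infinity f(x) dx:
  antiderivative F(x) = log(x).
  As x -> infinity, log(x) -> infinity.
  So int = infinity - log(3) = infinity. By the integral test, the series diverges.

diverges


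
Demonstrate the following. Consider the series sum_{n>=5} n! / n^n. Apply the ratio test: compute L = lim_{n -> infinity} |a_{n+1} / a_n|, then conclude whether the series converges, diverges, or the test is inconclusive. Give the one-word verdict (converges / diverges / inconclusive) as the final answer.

Let a_n denote the general term. Form the ratio a_{n+1}/a_n and simplify:
a_{n+1}/a_n = (n/(n + 1))^n
Take the limit as n -> infinity: L = exp(-1).
Since L = exp(-1) < 1, the ratio test implies the series converges.

converges


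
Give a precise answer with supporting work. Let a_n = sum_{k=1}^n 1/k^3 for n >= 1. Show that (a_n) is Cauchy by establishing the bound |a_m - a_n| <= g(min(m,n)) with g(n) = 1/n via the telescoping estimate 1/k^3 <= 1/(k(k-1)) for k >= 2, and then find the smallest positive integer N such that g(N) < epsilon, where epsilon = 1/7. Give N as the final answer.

For m > n >= 1: |a_m - a_n| = sum_{k=n+1}^m 1/k^3.
Use 1/k^3 <= 1/(k(k-1)) = 1/(k-1) - 1/k for k >= 2 (which holds since k^3 >= k^2 >= k(k-1) for k >= 2):
sum_{k=n+1}^m 1/k^3 <= sum_{k=n+1}^m (1/(k-1) - 1/k) = 1/n - 1/m <= 1/n.
By symmetry the same bound holds with n,m swapped, so |a_m - a_n| <= 1/min(m,n) = g(min(m,n)). Since g(n) -> 0, (a_n) is Cauchy.
Now solve g(N) < 1/7: 1/N < 1/7 <=> N > 1/(1/7) = 7.
The smallest integer strictly greater than 7 is N = 8.
Check: g(8) = 1/8 < 1/7; g(7) = 1/7 >= 1/7. So N = 8.

8


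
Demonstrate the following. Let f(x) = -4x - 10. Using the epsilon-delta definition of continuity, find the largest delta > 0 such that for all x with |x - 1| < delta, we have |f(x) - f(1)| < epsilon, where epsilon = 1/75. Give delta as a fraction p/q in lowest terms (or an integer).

We compute f(1) = -4*(1) - 10 = -14.
|f(x) - f(1)| = |-4x - 10 - (-14)| = |-4(x - 1)| = 4|x - 1|.
We need 4|x - 1| < 1/75, i.e. |x - 1| < 1/75 / 4 = 1/300.
So any delta <= 1/300 works. Conversely, if delta > 1/300, then x = 1 + 1/300 satisfies |x - 1| = 1/300 < delta but |f(x) - f(1)| = 4 * 1/300 = 1/75, which is not < 1/75; so no larger delta works.
Hence the largest such delta is 1/300.

1/300


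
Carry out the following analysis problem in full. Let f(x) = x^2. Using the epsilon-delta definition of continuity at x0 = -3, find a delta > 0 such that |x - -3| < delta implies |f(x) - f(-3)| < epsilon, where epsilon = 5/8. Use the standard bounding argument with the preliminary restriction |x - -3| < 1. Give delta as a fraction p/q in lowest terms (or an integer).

Factor: |x^2 - (-3)^2| = |x - -3| * |x + -3|.
Impose |x - -3| < 1 first. Then |x + -3| = |(x - -3) + 2*(-3)| <= |x - -3| + 2*|-3| < 1 + 6 = 7.
So |x^2 - (-3)^2| < delta * 7.
We need delta * 7 <= 5/8, i.e. delta <= 5/8/7 = 5/56.
Since 5/56 < 1, this is tighter than 1; take delta = 5/56.
So delta = 5/56 works.

5/56


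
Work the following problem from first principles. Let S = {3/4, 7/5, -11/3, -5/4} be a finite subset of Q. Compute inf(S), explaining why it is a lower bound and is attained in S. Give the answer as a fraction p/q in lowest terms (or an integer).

S is finite, so inf(S) = min(S).
Sorted increasing:
-11/3, -5/4, 3/4, 7/5
The extremum is -11/3.
For every x in S, x >= -11/3. And -11/3 is in S, so it is attained.
Therefore inf(S) = -11/3.

-11/3


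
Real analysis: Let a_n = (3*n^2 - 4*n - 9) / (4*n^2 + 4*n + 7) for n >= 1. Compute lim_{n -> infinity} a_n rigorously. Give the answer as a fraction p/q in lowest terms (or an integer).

Divide numerator and denominator by n^2, the highest power:
numerator / n^2 = 3 - 4/n - 9/n^2
denominator / n^2 = 4 + 4/n + 7/n^2
As n -> infinity, all terms of the form c/n^k (k >= 1) tend to 0.
So numerator / n^2 -> 3 and denominator / n^2 -> 4.
Therefore lim a_n = 3/4.

3/4


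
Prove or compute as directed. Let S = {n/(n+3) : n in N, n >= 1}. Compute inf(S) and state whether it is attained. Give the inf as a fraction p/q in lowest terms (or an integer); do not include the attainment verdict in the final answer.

Analysis:
- Values: 1/4, 2/5, 1/2, 4/7, ... strictly increasing.
- Minimum is 1/4 (n=1); inf = 1/4 (attained).
- n/(n+3) = 1 - 3/(n+3) -> 1 from below as n -> infinity, and never equals 1.
- So sup = 1 (not attained).
Conclusion: inf(S) = 1/4, attained in S.

1/4


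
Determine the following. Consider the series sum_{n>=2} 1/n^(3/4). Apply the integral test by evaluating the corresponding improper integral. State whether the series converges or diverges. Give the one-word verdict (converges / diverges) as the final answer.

Let f(x) = x^(-3/4). Then f is positive, continuous, and decreasing on [2, infinity), so the integral test applies.
Compute the improper integral int_{2}^infinity f(x) dx:
  antiderivative F(x) = 4*x^(1/4).
  As x -> infinity, F(x) -> infinity (since p = 3/4 < 1).
  So the integral diverges. By the integral test, the series diverges.

diverges


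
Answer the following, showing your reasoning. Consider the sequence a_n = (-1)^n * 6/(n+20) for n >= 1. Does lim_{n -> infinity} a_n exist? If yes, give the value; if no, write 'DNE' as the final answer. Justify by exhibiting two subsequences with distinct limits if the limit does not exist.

Examine the behaviour of a_n along subsequences.
Even-n subsequence a_{2k} = 6/(2k+20) -> 0. Odd-n subsequence a_{2k+1} = -6/(2k+21) -> 0. Both tend to 0, which suggests the limit is 0; verify directly.
|a_n - 0| = 6/(n+20) < 6/n for every n >= 1.
Given epsilon > 0, choose a positive integer N > 6/epsilon. Then for all n >= N, |a_n| < 6/n <= 6/N < epsilon.
So by the definition of the limit, lim a_n exists and equals 0.

0


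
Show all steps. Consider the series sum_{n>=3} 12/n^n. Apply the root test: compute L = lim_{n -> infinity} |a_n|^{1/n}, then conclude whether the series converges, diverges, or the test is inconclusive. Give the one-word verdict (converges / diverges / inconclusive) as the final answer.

Let a_n denote the general term. Form |a_n|^(1/n) and simplify:
|a_n|^(1/n) = 12^(1/n)/n
Take the limit as n -> infinity: L = 0.
Since L = 0 < 1, the root test implies convergence.

converges


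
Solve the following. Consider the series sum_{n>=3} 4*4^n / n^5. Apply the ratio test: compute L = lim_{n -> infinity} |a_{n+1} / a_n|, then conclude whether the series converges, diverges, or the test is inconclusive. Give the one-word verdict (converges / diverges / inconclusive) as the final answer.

Let a_n denote the general term. Form the ratio a_{n+1}/a_n and simplify:
a_{n+1}/a_n = 4*n^5/(n + 1)^5
Take the limit as n -> infinity: L = 4.
Since L = 4 > 1 (or L = infinity), the ratio test implies the series diverges.

diverges


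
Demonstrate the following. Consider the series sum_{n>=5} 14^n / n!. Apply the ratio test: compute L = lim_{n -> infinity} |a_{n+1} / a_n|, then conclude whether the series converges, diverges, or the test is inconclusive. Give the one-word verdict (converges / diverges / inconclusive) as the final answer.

Let a_n denote the general term. Form the ratio a_{n+1}/a_n and simplify:
a_{n+1}/a_n = 14/(n + 1)
Take the limit as n -> infinity: L = 0.
Since L = 0 < 1, the ratio test implies the series converges.

converges


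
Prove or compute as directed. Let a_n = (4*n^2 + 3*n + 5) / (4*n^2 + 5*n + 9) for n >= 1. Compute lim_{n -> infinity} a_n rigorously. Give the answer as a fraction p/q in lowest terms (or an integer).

Divide numerator and denominator by n^2, the highest power:
numerator / n^2 = 4 + 3/n + 5/n^2
denominator / n^2 = 4 + 5/n + 9/n^2
As n -> infinity, all terms of the form c/n^k (k >= 1) tend to 0.
So numerator / n^2 -> 4 and denominator / n^2 -> 4.
Therefore lim a_n = 1.

1


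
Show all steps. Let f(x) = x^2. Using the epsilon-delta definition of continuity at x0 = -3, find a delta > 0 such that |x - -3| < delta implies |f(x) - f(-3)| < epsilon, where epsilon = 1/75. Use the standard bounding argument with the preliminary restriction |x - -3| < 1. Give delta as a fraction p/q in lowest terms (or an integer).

Factor: |x^2 - (-3)^2| = |x - -3| * |x + -3|.
Impose |x - -3| < 1 first. Then |x + -3| = |(x - -3) + 2*(-3)| <= |x - -3| + 2*|-3| < 1 + 6 = 7.
So |x^2 - (-3)^2| < delta * 7.
We need delta * 7 <= 1/75, i.e. delta <= 1/75/7 = 1/525.
Since 1/525 < 1, this is tighter than 1; take delta = 1/525.
So delta = 1/525 works.

1/525


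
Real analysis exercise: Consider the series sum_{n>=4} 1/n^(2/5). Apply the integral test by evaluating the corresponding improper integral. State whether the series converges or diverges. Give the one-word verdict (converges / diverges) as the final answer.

Let f(x) = x^(-2/5). Then f is positive, continuous, and decreasing on [4, infinity), so the integral test applies.
Compute the improper integral int_{4}^infinity f(x) dx:
  antiderivative F(x) = 5*x^(3/5)/3.
  As x -> infinity, F(x) -> infinity (since p = 2/5 < 1).
  So the integral diverges. By the integral test, the series diverges.

diverges


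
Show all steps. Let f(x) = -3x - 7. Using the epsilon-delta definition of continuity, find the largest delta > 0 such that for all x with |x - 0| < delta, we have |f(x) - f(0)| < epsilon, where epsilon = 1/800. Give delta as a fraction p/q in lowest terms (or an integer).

We compute f(0) = -3*(0) - 7 = -7.
|f(x) - f(0)| = |-3x - 7 - (-7)| = |-3(x - 0)| = 3|x - 0|.
We need 3|x - 0| < 1/800, i.e. |x - 0| < 1/800 / 3 = 1/2400.
So any delta <= 1/2400 works. Conversely, if delta > 1/2400, then x = 0 + 1/2400 satisfies |x - 0| = 1/2400 < delta but |f(x) - f(0)| = 3 * 1/2400 = 1/800, which is not < 1/800; so no larger delta works.
Hence the largest such delta is 1/2400.

1/2400


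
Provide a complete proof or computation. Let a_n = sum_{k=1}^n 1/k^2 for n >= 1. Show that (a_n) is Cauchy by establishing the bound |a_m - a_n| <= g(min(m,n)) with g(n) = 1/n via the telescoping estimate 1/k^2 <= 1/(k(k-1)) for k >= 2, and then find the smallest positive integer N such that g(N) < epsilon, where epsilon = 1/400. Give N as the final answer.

For m > n >= 1: |a_m - a_n| = sum_{k=n+1}^m 1/k^2.
Use 1/k^2 <= 1/(k(k-1)) = 1/(k-1) - 1/k for k >= 2:
sum_{k=n+1}^m 1/k^2 <= sum_{k=n+1}^m (1/(k-1) - 1/k) = 1/n - 1/m <= 1/n.
By symmetry the same bound holds with n,m swapped, so |a_m - a_n| <= 1/min(m,n) = g(min(m,n)). Since g(n) -> 0, (a_n) is Cauchy.
Now solve g(N) < 1/400: 1/N < 1/400 <=> N > 1/(1/400) = 400.
The smallest integer strictly greater than 400 is N = 401.
Check: g(401) = 1/401 < 1/400; g(400) = 1/400 >= 1/400. So N = 401.

401


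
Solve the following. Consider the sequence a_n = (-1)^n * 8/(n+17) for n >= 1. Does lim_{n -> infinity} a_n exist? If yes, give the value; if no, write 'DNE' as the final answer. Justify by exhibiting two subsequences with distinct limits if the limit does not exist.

Examine the behaviour of a_n along subsequences.
Even-n subsequence a_{2k} = 8/(2k+17) -> 0. Odd-n subsequence a_{2k+1} = -8/(2k+18) -> 0. Both tend to 0, which suggests the limit is 0; verify directly.
|a_n - 0| = 8/(n+17) < 8/n for every n >= 1.
Given epsilon > 0, choose a positive integer N > 8/epsilon. Then for all n >= N, |a_n| < 8/n <= 8/N < epsilon.
So by the definition of the limit, lim a_n exists and equals 0.

0


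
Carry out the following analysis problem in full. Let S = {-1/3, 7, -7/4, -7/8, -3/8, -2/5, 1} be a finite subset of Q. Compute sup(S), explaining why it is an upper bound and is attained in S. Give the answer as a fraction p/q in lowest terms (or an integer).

S is finite, so sup(S) = max(S).
Sorted decreasing:
7, 1, -1/3, -3/8, -2/5, -7/8, -7/4
The extremum is 7.
For every x in S, x <= 7. And 7 is in S, so it is attained.
Therefore sup(S) = 7.

7


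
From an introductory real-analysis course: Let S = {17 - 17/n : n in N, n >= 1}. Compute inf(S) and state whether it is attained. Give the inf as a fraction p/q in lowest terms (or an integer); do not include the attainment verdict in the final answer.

Analysis:
- Values: 0, 17/2, 34/3, 51/4, ... strictly increasing.
- Minimum is 0 (n=1); inf = 0 (attained).
- 17 - 17/n -> 17 from below; sup = 17, not attained.
Conclusion: inf(S) = 0, attained in S.

0


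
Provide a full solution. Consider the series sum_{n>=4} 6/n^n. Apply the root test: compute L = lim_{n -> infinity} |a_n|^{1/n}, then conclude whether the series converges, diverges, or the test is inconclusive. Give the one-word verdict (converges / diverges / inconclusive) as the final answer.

Let a_n denote the general term. Form |a_n|^(1/n) and simplify:
|a_n|^(1/n) = 6^(1/n)/n
Take the limit as n -> infinity: L = 0.
Since L = 0 < 1, the root test implies convergence.

converges


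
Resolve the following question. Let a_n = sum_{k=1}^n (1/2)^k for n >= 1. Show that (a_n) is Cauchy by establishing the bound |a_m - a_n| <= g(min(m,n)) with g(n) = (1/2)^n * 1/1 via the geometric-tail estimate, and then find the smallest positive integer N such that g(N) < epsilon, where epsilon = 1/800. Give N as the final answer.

For m > n >= 1: |a_m - a_n| = sum_{k=n+1}^m (1/2)^k < sum_{k=n+1}^infinity (1/2)^k = (1/2)^(n+1) / (1 - 1/2) = (1/2)^n * (1/2) * (2/1) = (1/2)^n * 1/1.
So g(n) = (1/2)^n / 1. Since g(n) -> 0, (a_n) is Cauchy.
Now solve g(N) < 1/800: (1/2)^N / 1 < 1/800 <=> 2^N > 1 / (1 * 1/800) = 800.
Check powers of 2: 2^9 = 512 <= 800, 2^10 = 1024 > 800.
So the smallest such N is 10. Check: g(10) = 1/(1 * 1024) = 1/1024 < 1/800.

10


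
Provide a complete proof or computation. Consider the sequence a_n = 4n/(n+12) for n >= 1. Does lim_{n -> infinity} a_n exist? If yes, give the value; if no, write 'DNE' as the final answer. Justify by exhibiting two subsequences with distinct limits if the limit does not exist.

Examine the behaviour of a_n along subsequences.
Even-n subsequence a_{2k} = 4(2k)/(2k+12) -> 4. Odd-n subsequence a_{2k+1} = 4(2k+1)/(2k+13) -> 4. Both tend to 4, which suggests the limit is 4; verify directly.
|a_n - 4| = |4n - 4(n+12)| / (n+12) = 48/(n+12) < 48/n for every n >= 1.
Given epsilon > 0, choose a positive integer N > 48/epsilon. Then for all n >= N, |a_n - 4| < 48/n <= 48/N < epsilon.
So by the definition of the limit, lim a_n exists and equals 4.

4


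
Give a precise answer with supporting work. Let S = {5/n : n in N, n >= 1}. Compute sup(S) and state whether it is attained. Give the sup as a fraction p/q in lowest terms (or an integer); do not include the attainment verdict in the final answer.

Analysis:
- Values: 5, 5/2, 5/3, 5/4, ... strictly decreasing.
- The maximum is 5 (n=1); sup = 5 (attained).
- The set is bounded below by 0; 5/n -> 0 so 0 is the greatest lower bound.
- 0 is not in the set, so inf = 0 is not attained.
Conclusion: sup(S) = 5, attained in S.

5


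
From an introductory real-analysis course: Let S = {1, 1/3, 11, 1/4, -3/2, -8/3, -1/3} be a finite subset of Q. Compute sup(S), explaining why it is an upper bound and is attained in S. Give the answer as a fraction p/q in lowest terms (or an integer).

S is finite, so sup(S) = max(S).
Sorted decreasing:
11, 1, 1/3, 1/4, -1/3, -3/2, -8/3
The extremum is 11.
For every x in S, x <= 11. And 11 is in S, so it is attained.
Therefore sup(S) = 11.

11


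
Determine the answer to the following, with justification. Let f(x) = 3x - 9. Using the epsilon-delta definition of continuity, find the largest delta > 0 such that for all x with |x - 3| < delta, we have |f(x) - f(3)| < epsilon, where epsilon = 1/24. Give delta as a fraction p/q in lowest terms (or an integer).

We compute f(3) = 3*(3) - 9 = 0.
|f(x) - f(3)| = |3x - 9 - (0)| = |3(x - 3)| = 3|x - 3|.
We need 3|x - 3| < 1/24, i.e. |x - 3| < 1/24 / 3 = 1/72.
So any delta <= 1/72 works. Conversely, if delta > 1/72, then x = 3 + 1/72 satisfies |x - 3| = 1/72 < delta but |f(x) - f(3)| = 3 * 1/72 = 1/24, which is not < 1/24; so no larger delta works.
Hence the largest such delta is 1/72.

1/72


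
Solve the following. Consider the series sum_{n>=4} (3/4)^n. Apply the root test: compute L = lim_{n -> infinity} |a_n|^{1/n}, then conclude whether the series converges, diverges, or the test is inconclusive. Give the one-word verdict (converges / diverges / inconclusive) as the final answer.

Let a_n denote the general term. Form |a_n|^(1/n) and simplify:
|a_n|^(1/n) = 3/4
Take the limit as n -> infinity: L = 3/4.
Since L = 3/4 < 1, the root test implies convergence.

converges


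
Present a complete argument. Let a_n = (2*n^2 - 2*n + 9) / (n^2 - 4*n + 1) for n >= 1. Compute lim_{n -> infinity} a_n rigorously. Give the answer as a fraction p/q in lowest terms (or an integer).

Divide numerator and denominator by n^2, the highest power:
numerator / n^2 = 2 - 2/n + 9/n^2
denominator / n^2 = 1 - 4/n + n^(-2)
As n -> infinity, all terms of the form c/n^k (k >= 1) tend to 0.
So numerator / n^2 -> 2 and denominator / n^2 -> 1.
Therefore lim a_n = 2.

2


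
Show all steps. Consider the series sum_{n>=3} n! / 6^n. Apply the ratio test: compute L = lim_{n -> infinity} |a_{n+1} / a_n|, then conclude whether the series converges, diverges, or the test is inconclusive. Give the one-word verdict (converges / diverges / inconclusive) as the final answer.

Let a_n denote the general term. Form the ratio a_{n+1}/a_n and simplify:
a_{n+1}/a_n = n/6 + 1/6
Take the limit as n -> infinity: L = infinity.
Since L = infinity > 1 (or L = infinity), the ratio test implies the series diverges.

diverges


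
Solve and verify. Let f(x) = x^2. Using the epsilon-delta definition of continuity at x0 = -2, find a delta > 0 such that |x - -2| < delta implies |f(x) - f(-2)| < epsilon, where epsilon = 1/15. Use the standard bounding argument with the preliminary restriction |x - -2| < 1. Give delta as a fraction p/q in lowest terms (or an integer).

Factor: |x^2 - (-2)^2| = |x - -2| * |x + -2|.
Impose |x - -2| < 1 first. Then |x + -2| = |(x - -2) + 2*(-2)| <= |x - -2| + 2*|-2| < 1 + 4 = 5.
So |x^2 - (-2)^2| < delta * 5.
We need delta * 5 <= 1/15, i.e. delta <= 1/15/5 = 1/75.
Since 1/75 < 1, this is tighter than 1; take delta = 1/75.
So delta = 1/75 works.

1/75


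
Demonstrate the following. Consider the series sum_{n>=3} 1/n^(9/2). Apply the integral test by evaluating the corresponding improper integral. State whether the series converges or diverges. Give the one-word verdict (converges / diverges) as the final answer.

Let f(x) = x^(-9/2). Then f is positive, continuous, and decreasing on [3, infinity), so the integral test applies.
Compute the improper integral int_{3}^infinity f(x) dx:
  antiderivative F(x) = -2/(7*x^(7/2)).
  As x -> infinity, F(x) -> 0 (since p = 9/2 > 1).
  So int = F(infinity) - F(3) = 0 - (-2*sqrt(3)/567) = 2*sqrt(3)/567.
  Finite, so by the integral test, the series converges.

converges


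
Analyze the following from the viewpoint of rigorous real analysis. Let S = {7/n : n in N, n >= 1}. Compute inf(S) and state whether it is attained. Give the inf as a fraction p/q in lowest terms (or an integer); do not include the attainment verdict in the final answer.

Analysis:
- Values: 7, 7/2, 7/3, 7/4, ... strictly decreasing.
- The maximum is 7 (n=1); sup = 7 (attained).
- The set is bounded below by 0; 7/n -> 0 so 0 is the greatest lower bound.
- 0 is not in the set, so inf = 0 is not attained.
Conclusion: inf(S) = 0, not attained in S.

0


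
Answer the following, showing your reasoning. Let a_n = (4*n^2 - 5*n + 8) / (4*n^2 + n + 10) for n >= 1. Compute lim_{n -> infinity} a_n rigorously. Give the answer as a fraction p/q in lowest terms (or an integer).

Divide numerator and denominator by n^2, the highest power:
numerator / n^2 = 4 - 5/n + 8/n^2
denominator / n^2 = 4 + 1/n + 10/n^2
As n -> infinity, all terms of the form c/n^k (k >= 1) tend to 0.
So numerator / n^2 -> 4 and denominator / n^2 -> 4.
Therefore lim a_n = 1.

1


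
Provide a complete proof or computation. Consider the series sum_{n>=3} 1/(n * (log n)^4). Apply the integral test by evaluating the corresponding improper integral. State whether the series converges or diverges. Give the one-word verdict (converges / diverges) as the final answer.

Let f(x) = 1/(x*log(x)^4). Then f is positive, continuous, and decreasing on [3, infinity), so the integral test applies.
Compute the improper integral int_{3}^infinity f(x) dx:
  antiderivative F(x) = -1/(3*log(x)^3).
  F(x) -> 0 as x -> infinity.  int = 0 - F(3) = 1/(3*log(3)^3) < infinity. By the integral test, the series converges.

converges


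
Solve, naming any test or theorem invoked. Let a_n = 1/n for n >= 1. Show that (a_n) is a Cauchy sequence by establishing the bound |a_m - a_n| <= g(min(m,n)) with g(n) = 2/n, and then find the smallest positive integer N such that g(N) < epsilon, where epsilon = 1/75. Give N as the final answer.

For any m, n >= 1, by the triangle inequality:
|a_m - a_n| = |1/m - 1/n| <= 1/m + 1/n <= 2/min(m,n).
So g(n) = 2/n bounds the Cauchy difference. Since g(n) -> 0, (a_n) is Cauchy.
Now solve g(N) < 1/75: 2/N < 1/75 <=> N > 2 / (1/75) = 150.
The smallest integer strictly greater than 150 is N = 151.
Check: g(151) = 2/151 = 2/151 < 1/75; g(150) = 1/75 >= 1/75. So N = 151.

151


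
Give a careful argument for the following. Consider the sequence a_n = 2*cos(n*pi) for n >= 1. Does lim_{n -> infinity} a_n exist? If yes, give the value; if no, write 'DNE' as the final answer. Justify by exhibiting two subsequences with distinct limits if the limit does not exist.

Examine the behaviour of a_n along subsequences.
cos(n*pi) = (-1)^n, so a_n = 2*(-1)^n. a_{2k} = 2 -> 2. a_{2k+1} = -2 -> -2.
Since these two subsequential limits are 2 and -2, distinct, the full sequence cannot converge (a convergent sequence has all subsequences tending to the same limit). So lim a_n does not exist.

DNE
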